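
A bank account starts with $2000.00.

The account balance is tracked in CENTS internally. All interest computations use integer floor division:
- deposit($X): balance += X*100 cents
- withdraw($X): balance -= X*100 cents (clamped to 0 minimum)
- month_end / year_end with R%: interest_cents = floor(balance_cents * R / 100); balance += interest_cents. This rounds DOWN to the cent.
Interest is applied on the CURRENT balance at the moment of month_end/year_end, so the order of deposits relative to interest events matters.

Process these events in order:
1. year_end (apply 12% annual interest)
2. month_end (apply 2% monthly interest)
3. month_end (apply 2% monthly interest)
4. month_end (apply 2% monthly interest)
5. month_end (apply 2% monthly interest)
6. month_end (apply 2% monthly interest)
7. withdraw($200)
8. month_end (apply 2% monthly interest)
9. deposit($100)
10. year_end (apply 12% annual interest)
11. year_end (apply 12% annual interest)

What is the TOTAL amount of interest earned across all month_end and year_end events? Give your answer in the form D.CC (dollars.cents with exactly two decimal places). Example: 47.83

After 1 (year_end (apply 12% annual interest)): balance=$2240.00 total_interest=$240.00
After 2 (month_end (apply 2% monthly interest)): balance=$2284.80 total_interest=$284.80
After 3 (month_end (apply 2% monthly interest)): balance=$2330.49 total_interest=$330.49
After 4 (month_end (apply 2% monthly interest)): balance=$2377.09 total_interest=$377.09
After 5 (month_end (apply 2% monthly interest)): balance=$2424.63 total_interest=$424.63
After 6 (month_end (apply 2% monthly interest)): balance=$2473.12 total_interest=$473.12
After 7 (withdraw($200)): balance=$2273.12 total_interest=$473.12
After 8 (month_end (apply 2% monthly interest)): balance=$2318.58 total_interest=$518.58
After 9 (deposit($100)): balance=$2418.58 total_interest=$518.58
After 10 (year_end (apply 12% annual interest)): balance=$2708.80 total_interest=$808.80
After 11 (year_end (apply 12% annual interest)): balance=$3033.85 total_interest=$1133.85

Answer: 1133.85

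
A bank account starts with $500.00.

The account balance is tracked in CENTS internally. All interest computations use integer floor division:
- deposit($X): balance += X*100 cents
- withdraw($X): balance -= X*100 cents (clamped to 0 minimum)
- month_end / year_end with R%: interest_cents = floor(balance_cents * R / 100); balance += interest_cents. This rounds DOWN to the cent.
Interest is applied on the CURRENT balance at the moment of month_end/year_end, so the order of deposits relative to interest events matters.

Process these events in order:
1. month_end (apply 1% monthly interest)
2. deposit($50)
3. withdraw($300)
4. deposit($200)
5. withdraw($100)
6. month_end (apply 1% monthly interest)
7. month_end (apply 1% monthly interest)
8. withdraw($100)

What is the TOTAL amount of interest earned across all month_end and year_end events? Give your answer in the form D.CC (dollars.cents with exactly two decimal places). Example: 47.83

Answer: 12.13

Derivation:
After 1 (month_end (apply 1% monthly interest)): balance=$505.00 total_interest=$5.00
After 2 (deposit($50)): balance=$555.00 total_interest=$5.00
After 3 (withdraw($300)): balance=$255.00 total_interest=$5.00
After 4 (deposit($200)): balance=$455.00 total_interest=$5.00
After 5 (withdraw($100)): balance=$355.00 total_interest=$5.00
After 6 (month_end (apply 1% monthly interest)): balance=$358.55 total_interest=$8.55
After 7 (month_end (apply 1% monthly interest)): balance=$362.13 total_interest=$12.13
After 8 (withdraw($100)): balance=$262.13 total_interest=$12.13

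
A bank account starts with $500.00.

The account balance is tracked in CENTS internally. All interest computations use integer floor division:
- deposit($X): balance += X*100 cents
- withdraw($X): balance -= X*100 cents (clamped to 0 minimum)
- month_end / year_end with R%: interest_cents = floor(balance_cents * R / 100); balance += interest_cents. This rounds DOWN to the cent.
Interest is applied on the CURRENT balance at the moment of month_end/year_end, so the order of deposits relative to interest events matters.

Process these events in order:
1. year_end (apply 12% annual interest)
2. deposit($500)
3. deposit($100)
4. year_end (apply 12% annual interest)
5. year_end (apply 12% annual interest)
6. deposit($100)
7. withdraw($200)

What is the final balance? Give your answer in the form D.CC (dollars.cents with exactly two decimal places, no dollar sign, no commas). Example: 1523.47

After 1 (year_end (apply 12% annual interest)): balance=$560.00 total_interest=$60.00
After 2 (deposit($500)): balance=$1060.00 total_interest=$60.00
After 3 (deposit($100)): balance=$1160.00 total_interest=$60.00
After 4 (year_end (apply 12% annual interest)): balance=$1299.20 total_interest=$199.20
After 5 (year_end (apply 12% annual interest)): balance=$1455.10 total_interest=$355.10
After 6 (deposit($100)): balance=$1555.10 total_interest=$355.10
After 7 (withdraw($200)): balance=$1355.10 total_interest=$355.10

Answer: 1355.10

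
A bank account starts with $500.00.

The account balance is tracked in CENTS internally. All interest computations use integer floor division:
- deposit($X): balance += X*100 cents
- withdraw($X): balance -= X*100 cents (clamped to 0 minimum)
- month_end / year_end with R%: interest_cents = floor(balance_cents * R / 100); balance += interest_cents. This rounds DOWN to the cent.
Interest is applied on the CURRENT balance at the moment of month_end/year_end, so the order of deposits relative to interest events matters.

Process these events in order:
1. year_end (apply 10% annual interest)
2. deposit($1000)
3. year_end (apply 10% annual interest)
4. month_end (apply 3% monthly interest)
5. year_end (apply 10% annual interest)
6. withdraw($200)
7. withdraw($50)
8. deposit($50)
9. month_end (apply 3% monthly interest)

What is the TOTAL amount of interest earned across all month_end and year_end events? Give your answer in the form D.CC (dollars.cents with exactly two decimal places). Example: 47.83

Answer: 483.71

Derivation:
After 1 (year_end (apply 10% annual interest)): balance=$550.00 total_interest=$50.00
After 2 (deposit($1000)): balance=$1550.00 total_interest=$50.00
After 3 (year_end (apply 10% annual interest)): balance=$1705.00 total_interest=$205.00
After 4 (month_end (apply 3% monthly interest)): balance=$1756.15 total_interest=$256.15
After 5 (year_end (apply 10% annual interest)): balance=$1931.76 total_interest=$431.76
After 6 (withdraw($200)): balance=$1731.76 total_interest=$431.76
After 7 (withdraw($50)): balance=$1681.76 total_interest=$431.76
After 8 (deposit($50)): balance=$1731.76 total_interest=$431.76
After 9 (month_end (apply 3% monthly interest)): balance=$1783.71 total_interest=$483.71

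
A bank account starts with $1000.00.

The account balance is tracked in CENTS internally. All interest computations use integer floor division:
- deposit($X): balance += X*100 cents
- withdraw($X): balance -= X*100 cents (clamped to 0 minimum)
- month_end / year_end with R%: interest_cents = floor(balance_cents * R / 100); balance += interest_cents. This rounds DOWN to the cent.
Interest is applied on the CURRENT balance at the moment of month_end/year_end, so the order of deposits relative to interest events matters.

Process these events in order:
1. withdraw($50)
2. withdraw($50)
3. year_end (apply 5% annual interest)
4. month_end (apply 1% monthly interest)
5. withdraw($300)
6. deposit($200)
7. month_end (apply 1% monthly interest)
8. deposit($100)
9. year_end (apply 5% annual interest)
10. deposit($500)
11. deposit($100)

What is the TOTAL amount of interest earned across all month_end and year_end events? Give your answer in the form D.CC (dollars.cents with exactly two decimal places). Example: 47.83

Answer: 111.13

Derivation:
After 1 (withdraw($50)): balance=$950.00 total_interest=$0.00
After 2 (withdraw($50)): balance=$900.00 total_interest=$0.00
After 3 (year_end (apply 5% annual interest)): balance=$945.00 total_interest=$45.00
After 4 (month_end (apply 1% monthly interest)): balance=$954.45 total_interest=$54.45
After 5 (withdraw($300)): balance=$654.45 total_interest=$54.45
After 6 (deposit($200)): balance=$854.45 total_interest=$54.45
After 7 (month_end (apply 1% monthly interest)): balance=$862.99 total_interest=$62.99
After 8 (deposit($100)): balance=$962.99 total_interest=$62.99
After 9 (year_end (apply 5% annual interest)): balance=$1011.13 total_interest=$111.13
After 10 (deposit($500)): balance=$1511.13 total_interest=$111.13
After 11 (deposit($100)): balance=$1611.13 total_interest=$111.13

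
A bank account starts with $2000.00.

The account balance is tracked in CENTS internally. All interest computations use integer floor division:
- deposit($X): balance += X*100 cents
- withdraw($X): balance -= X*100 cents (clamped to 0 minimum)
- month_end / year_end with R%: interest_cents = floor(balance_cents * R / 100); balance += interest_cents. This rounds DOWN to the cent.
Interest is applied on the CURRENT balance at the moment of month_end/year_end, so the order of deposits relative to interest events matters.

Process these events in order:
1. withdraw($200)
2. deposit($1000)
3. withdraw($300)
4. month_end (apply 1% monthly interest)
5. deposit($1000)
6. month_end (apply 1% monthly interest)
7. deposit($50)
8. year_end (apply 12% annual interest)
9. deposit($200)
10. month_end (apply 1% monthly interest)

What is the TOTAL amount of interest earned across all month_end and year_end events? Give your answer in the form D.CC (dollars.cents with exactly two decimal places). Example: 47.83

Answer: 535.91

Derivation:
After 1 (withdraw($200)): balance=$1800.00 total_interest=$0.00
After 2 (deposit($1000)): balance=$2800.00 total_interest=$0.00
After 3 (withdraw($300)): balance=$2500.00 total_interest=$0.00
After 4 (month_end (apply 1% monthly interest)): balance=$2525.00 total_interest=$25.00
After 5 (deposit($1000)): balance=$3525.00 total_interest=$25.00
After 6 (month_end (apply 1% monthly interest)): balance=$3560.25 total_interest=$60.25
After 7 (deposit($50)): balance=$3610.25 total_interest=$60.25
After 8 (year_end (apply 12% annual interest)): balance=$4043.48 total_interest=$493.48
After 9 (deposit($200)): balance=$4243.48 total_interest=$493.48
After 10 (month_end (apply 1% monthly interest)): balance=$4285.91 total_interest=$535.91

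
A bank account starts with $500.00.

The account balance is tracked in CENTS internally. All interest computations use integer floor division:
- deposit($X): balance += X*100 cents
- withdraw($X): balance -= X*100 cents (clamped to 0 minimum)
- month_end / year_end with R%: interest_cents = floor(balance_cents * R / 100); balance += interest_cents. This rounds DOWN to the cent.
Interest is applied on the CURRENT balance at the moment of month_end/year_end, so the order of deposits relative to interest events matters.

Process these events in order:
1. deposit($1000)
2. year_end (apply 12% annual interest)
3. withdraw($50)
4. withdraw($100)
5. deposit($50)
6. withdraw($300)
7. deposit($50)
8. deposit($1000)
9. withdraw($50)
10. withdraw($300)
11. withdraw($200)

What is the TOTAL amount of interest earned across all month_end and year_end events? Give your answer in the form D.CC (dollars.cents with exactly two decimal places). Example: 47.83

Answer: 180.00

Derivation:
After 1 (deposit($1000)): balance=$1500.00 total_interest=$0.00
After 2 (year_end (apply 12% annual interest)): balance=$1680.00 total_interest=$180.00
After 3 (withdraw($50)): balance=$1630.00 total_interest=$180.00
After 4 (withdraw($100)): balance=$1530.00 total_interest=$180.00
After 5 (deposit($50)): balance=$1580.00 total_interest=$180.00
After 6 (withdraw($300)): balance=$1280.00 total_interest=$180.00
After 7 (deposit($50)): balance=$1330.00 total_interest=$180.00
After 8 (deposit($1000)): balance=$2330.00 total_interest=$180.00
After 9 (withdraw($50)): balance=$2280.00 total_interest=$180.00
After 10 (withdraw($300)): balance=$1980.00 total_interest=$180.00
After 11 (withdraw($200)): balance=$1780.00 total_interest=$180.00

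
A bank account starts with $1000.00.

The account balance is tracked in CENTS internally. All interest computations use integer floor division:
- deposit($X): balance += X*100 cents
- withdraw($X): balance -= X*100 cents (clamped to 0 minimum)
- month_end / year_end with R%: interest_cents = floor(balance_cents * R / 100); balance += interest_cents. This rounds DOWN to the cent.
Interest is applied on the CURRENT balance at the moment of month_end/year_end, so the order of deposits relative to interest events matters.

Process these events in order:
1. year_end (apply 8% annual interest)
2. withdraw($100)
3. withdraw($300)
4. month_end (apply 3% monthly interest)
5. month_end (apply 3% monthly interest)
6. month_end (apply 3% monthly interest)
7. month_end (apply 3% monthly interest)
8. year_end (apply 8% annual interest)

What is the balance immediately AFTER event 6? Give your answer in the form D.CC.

After 1 (year_end (apply 8% annual interest)): balance=$1080.00 total_interest=$80.00
After 2 (withdraw($100)): balance=$980.00 total_interest=$80.00
After 3 (withdraw($300)): balance=$680.00 total_interest=$80.00
After 4 (month_end (apply 3% monthly interest)): balance=$700.40 total_interest=$100.40
After 5 (month_end (apply 3% monthly interest)): balance=$721.41 total_interest=$121.41
After 6 (month_end (apply 3% monthly interest)): balance=$743.05 total_interest=$143.05

Answer: 743.05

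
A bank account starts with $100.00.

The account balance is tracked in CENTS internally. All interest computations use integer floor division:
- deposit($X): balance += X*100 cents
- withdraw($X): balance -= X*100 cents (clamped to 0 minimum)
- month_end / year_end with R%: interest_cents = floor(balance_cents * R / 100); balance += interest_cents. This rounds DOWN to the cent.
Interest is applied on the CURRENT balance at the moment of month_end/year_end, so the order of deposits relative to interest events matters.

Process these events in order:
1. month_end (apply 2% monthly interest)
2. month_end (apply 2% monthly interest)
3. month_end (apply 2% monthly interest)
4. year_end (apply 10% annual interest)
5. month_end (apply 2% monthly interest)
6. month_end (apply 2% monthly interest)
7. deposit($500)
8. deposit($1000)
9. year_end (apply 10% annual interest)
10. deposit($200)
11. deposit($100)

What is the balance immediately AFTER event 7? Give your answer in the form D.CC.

After 1 (month_end (apply 2% monthly interest)): balance=$102.00 total_interest=$2.00
After 2 (month_end (apply 2% monthly interest)): balance=$104.04 total_interest=$4.04
After 3 (month_end (apply 2% monthly interest)): balance=$106.12 total_interest=$6.12
After 4 (year_end (apply 10% annual interest)): balance=$116.73 total_interest=$16.73
After 5 (month_end (apply 2% monthly interest)): balance=$119.06 total_interest=$19.06
After 6 (month_end (apply 2% monthly interest)): balance=$121.44 total_interest=$21.44
After 7 (deposit($500)): balance=$621.44 total_interest=$21.44

Answer: 621.44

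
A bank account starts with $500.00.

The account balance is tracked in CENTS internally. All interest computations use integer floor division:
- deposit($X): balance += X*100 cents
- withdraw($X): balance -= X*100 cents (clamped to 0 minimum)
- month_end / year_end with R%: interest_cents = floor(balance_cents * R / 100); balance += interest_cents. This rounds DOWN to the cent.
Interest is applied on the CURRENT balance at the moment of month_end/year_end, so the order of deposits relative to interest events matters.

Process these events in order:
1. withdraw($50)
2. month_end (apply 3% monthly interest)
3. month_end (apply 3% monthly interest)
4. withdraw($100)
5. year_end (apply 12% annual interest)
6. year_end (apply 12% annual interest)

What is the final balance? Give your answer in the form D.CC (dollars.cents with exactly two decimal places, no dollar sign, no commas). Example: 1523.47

Answer: 473.40

Derivation:
After 1 (withdraw($50)): balance=$450.00 total_interest=$0.00
After 2 (month_end (apply 3% monthly interest)): balance=$463.50 total_interest=$13.50
After 3 (month_end (apply 3% monthly interest)): balance=$477.40 total_interest=$27.40
After 4 (withdraw($100)): balance=$377.40 total_interest=$27.40
After 5 (year_end (apply 12% annual interest)): balance=$422.68 total_interest=$72.68
After 6 (year_end (apply 12% annual interest)): balance=$473.40 total_interest=$123.40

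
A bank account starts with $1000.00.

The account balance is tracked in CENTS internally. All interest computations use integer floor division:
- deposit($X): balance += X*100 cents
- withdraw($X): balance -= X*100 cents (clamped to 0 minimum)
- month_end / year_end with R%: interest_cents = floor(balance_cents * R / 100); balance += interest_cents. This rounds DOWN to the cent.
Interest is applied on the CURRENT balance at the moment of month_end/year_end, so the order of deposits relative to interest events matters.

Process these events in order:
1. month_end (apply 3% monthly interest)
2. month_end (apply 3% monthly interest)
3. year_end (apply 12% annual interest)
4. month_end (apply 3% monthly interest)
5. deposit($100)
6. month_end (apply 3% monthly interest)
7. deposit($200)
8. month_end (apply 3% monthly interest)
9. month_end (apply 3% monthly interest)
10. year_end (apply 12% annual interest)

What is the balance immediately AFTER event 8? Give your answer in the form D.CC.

After 1 (month_end (apply 3% monthly interest)): balance=$1030.00 total_interest=$30.00
After 2 (month_end (apply 3% monthly interest)): balance=$1060.90 total_interest=$60.90
After 3 (year_end (apply 12% annual interest)): balance=$1188.20 total_interest=$188.20
After 4 (month_end (apply 3% monthly interest)): balance=$1223.84 total_interest=$223.84
After 5 (deposit($100)): balance=$1323.84 total_interest=$223.84
After 6 (month_end (apply 3% monthly interest)): balance=$1363.55 total_interest=$263.55
After 7 (deposit($200)): balance=$1563.55 total_interest=$263.55
After 8 (month_end (apply 3% monthly interest)): balance=$1610.45 total_interest=$310.45

Answer: 1610.45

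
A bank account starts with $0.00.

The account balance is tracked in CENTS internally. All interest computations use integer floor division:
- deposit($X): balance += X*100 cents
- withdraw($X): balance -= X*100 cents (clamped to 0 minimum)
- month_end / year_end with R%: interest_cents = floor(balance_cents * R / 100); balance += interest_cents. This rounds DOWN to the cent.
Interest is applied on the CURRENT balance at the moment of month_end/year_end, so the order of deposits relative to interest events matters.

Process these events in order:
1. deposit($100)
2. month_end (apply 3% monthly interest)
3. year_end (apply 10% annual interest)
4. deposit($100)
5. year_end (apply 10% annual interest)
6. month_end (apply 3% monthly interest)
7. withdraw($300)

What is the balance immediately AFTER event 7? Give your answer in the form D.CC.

Answer: 0.00

Derivation:
After 1 (deposit($100)): balance=$100.00 total_interest=$0.00
After 2 (month_end (apply 3% monthly interest)): balance=$103.00 total_interest=$3.00
After 3 (year_end (apply 10% annual interest)): balance=$113.30 total_interest=$13.30
After 4 (deposit($100)): balance=$213.30 total_interest=$13.30
After 5 (year_end (apply 10% annual interest)): balance=$234.63 total_interest=$34.63
After 6 (month_end (apply 3% monthly interest)): balance=$241.66 total_interest=$41.66
After 7 (withdraw($300)): balance=$0.00 total_interest=$41.66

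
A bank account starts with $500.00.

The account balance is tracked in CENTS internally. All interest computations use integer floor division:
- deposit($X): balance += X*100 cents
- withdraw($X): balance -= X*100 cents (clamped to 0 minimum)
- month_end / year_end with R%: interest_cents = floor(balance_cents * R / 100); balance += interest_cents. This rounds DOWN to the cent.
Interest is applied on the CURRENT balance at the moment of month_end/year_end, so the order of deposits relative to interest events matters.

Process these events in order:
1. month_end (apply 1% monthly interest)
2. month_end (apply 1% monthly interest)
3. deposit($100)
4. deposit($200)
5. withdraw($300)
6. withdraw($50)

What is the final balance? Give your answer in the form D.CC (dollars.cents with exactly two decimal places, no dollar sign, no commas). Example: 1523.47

After 1 (month_end (apply 1% monthly interest)): balance=$505.00 total_interest=$5.00
After 2 (month_end (apply 1% monthly interest)): balance=$510.05 total_interest=$10.05
After 3 (deposit($100)): balance=$610.05 total_interest=$10.05
After 4 (deposit($200)): balance=$810.05 total_interest=$10.05
After 5 (withdraw($300)): balance=$510.05 total_interest=$10.05
After 6 (withdraw($50)): balance=$460.05 total_interest=$10.05

Answer: 460.05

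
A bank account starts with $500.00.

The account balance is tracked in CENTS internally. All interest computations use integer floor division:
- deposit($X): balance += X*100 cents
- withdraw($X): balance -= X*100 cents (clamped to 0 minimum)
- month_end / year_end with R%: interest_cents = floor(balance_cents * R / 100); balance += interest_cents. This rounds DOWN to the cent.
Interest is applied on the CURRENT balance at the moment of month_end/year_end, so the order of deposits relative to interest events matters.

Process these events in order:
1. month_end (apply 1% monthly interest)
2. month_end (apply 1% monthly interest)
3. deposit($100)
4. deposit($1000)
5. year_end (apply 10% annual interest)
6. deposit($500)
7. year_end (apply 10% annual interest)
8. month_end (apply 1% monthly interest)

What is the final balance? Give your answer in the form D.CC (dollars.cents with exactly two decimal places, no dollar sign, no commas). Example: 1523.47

Answer: 2523.13

Derivation:
After 1 (month_end (apply 1% monthly interest)): balance=$505.00 total_interest=$5.00
After 2 (month_end (apply 1% monthly interest)): balance=$510.05 total_interest=$10.05
After 3 (deposit($100)): balance=$610.05 total_interest=$10.05
After 4 (deposit($1000)): balance=$1610.05 total_interest=$10.05
After 5 (year_end (apply 10% annual interest)): balance=$1771.05 total_interest=$171.05
After 6 (deposit($500)): balance=$2271.05 total_interest=$171.05
After 7 (year_end (apply 10% annual interest)): balance=$2498.15 total_interest=$398.15
After 8 (month_end (apply 1% monthly interest)): balance=$2523.13 total_interest=$423.13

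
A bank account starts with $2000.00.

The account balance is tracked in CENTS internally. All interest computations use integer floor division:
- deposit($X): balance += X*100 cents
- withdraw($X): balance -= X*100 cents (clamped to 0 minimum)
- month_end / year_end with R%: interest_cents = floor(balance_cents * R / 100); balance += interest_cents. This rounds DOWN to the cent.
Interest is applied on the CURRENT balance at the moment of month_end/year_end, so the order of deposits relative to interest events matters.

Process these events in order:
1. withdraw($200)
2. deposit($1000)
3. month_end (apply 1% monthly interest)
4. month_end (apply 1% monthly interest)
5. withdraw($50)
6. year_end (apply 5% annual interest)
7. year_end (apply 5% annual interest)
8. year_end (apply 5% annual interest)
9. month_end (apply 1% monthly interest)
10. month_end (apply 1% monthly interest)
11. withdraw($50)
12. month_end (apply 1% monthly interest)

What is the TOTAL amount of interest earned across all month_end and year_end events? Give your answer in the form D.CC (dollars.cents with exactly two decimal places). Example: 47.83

Answer: 596.52

Derivation:
After 1 (withdraw($200)): balance=$1800.00 total_interest=$0.00
After 2 (deposit($1000)): balance=$2800.00 total_interest=$0.00
After 3 (month_end (apply 1% monthly interest)): balance=$2828.00 total_interest=$28.00
After 4 (month_end (apply 1% monthly interest)): balance=$2856.28 total_interest=$56.28
After 5 (withdraw($50)): balance=$2806.28 total_interest=$56.28
After 6 (year_end (apply 5% annual interest)): balance=$2946.59 total_interest=$196.59
After 7 (year_end (apply 5% annual interest)): balance=$3093.91 total_interest=$343.91
After 8 (year_end (apply 5% annual interest)): balance=$3248.60 total_interest=$498.60
After 9 (month_end (apply 1% monthly interest)): balance=$3281.08 total_interest=$531.08
After 10 (month_end (apply 1% monthly interest)): balance=$3313.89 total_interest=$563.89
After 11 (withdraw($50)): balance=$3263.89 total_interest=$563.89
After 12 (month_end (apply 1% monthly interest)): balance=$3296.52 total_interest=$596.52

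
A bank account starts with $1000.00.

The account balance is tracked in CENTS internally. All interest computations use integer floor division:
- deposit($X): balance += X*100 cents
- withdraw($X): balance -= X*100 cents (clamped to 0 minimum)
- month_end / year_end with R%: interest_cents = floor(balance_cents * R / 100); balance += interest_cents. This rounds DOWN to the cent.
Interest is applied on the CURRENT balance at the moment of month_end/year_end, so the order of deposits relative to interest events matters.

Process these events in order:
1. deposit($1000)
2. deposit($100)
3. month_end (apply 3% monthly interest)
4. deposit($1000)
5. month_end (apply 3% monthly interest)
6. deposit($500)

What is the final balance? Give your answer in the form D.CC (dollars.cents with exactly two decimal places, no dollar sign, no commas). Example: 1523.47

Answer: 3757.89

Derivation:
After 1 (deposit($1000)): balance=$2000.00 total_interest=$0.00
After 2 (deposit($100)): balance=$2100.00 total_interest=$0.00
After 3 (month_end (apply 3% monthly interest)): balance=$2163.00 total_interest=$63.00
After 4 (deposit($1000)): balance=$3163.00 total_interest=$63.00
After 5 (month_end (apply 3% monthly interest)): balance=$3257.89 total_interest=$157.89
After 6 (deposit($500)): balance=$3757.89 total_interest=$157.89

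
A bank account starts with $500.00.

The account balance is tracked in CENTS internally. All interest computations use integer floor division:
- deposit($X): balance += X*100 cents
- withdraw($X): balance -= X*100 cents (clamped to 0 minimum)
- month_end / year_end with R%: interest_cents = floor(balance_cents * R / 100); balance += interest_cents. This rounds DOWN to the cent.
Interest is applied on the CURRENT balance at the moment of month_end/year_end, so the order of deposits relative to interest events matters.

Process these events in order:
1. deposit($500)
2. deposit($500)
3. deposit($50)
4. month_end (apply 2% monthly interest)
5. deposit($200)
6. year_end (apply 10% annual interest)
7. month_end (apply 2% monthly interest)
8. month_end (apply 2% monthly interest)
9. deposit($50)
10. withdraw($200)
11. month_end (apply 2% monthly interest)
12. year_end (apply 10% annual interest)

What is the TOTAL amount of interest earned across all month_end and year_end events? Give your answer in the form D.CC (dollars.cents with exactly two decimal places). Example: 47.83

Answer: 518.60

Derivation:
After 1 (deposit($500)): balance=$1000.00 total_interest=$0.00
After 2 (deposit($500)): balance=$1500.00 total_interest=$0.00
After 3 (deposit($50)): balance=$1550.00 total_interest=$0.00
After 4 (month_end (apply 2% monthly interest)): balance=$1581.00 total_interest=$31.00
After 5 (deposit($200)): balance=$1781.00 total_interest=$31.00
After 6 (year_end (apply 10% annual interest)): balance=$1959.10 total_interest=$209.10
After 7 (month_end (apply 2% monthly interest)): balance=$1998.28 total_interest=$248.28
After 8 (month_end (apply 2% monthly interest)): balance=$2038.24 total_interest=$288.24
After 9 (deposit($50)): balance=$2088.24 total_interest=$288.24
After 10 (withdraw($200)): balance=$1888.24 total_interest=$288.24
After 11 (month_end (apply 2% monthly interest)): balance=$1926.00 total_interest=$326.00
After 12 (year_end (apply 10% annual interest)): balance=$2118.60 total_interest=$518.60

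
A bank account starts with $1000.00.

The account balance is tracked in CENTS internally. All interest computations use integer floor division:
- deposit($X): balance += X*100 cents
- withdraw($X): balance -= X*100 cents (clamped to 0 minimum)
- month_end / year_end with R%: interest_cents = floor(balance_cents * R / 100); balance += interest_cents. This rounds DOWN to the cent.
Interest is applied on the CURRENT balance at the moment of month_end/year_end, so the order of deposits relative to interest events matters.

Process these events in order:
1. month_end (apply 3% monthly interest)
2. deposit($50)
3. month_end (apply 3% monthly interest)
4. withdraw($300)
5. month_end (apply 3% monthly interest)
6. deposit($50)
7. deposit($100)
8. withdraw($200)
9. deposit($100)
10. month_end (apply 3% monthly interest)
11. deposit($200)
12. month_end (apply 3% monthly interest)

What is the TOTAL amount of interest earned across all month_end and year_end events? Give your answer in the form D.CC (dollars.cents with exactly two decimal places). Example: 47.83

After 1 (month_end (apply 3% monthly interest)): balance=$1030.00 total_interest=$30.00
After 2 (deposit($50)): balance=$1080.00 total_interest=$30.00
After 3 (month_end (apply 3% monthly interest)): balance=$1112.40 total_interest=$62.40
After 4 (withdraw($300)): balance=$812.40 total_interest=$62.40
After 5 (month_end (apply 3% monthly interest)): balance=$836.77 total_interest=$86.77
After 6 (deposit($50)): balance=$886.77 total_interest=$86.77
After 7 (deposit($100)): balance=$986.77 total_interest=$86.77
After 8 (withdraw($200)): balance=$786.77 total_interest=$86.77
After 9 (deposit($100)): balance=$886.77 total_interest=$86.77
After 10 (month_end (apply 3% monthly interest)): balance=$913.37 total_interest=$113.37
After 11 (deposit($200)): balance=$1113.37 total_interest=$113.37
After 12 (month_end (apply 3% monthly interest)): balance=$1146.77 total_interest=$146.77

Answer: 146.77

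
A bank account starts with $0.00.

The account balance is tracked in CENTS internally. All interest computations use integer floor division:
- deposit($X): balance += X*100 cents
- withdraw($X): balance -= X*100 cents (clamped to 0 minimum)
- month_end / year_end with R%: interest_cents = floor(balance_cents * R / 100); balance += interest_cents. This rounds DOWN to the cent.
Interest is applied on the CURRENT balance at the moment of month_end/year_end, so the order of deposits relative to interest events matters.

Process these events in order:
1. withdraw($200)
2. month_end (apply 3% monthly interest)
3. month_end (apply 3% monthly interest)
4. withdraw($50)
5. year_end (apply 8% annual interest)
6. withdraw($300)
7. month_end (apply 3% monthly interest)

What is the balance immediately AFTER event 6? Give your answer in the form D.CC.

Answer: 0.00

Derivation:
After 1 (withdraw($200)): balance=$0.00 total_interest=$0.00
After 2 (month_end (apply 3% monthly interest)): balance=$0.00 total_interest=$0.00
After 3 (month_end (apply 3% monthly interest)): balance=$0.00 total_interest=$0.00
After 4 (withdraw($50)): balance=$0.00 total_interest=$0.00
After 5 (year_end (apply 8% annual interest)): balance=$0.00 total_interest=$0.00
After 6 (withdraw($300)): balance=$0.00 total_interest=$0.00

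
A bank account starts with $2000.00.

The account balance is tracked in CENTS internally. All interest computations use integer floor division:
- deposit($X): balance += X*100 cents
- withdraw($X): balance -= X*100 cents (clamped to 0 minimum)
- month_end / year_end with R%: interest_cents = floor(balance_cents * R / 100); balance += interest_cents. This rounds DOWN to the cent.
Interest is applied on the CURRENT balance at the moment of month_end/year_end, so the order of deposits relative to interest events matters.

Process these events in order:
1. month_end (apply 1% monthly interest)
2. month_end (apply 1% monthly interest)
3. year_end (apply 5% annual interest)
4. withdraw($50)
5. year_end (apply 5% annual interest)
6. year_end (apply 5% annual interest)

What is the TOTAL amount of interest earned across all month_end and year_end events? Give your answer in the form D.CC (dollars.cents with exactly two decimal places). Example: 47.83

Answer: 356.66

Derivation:
After 1 (month_end (apply 1% monthly interest)): balance=$2020.00 total_interest=$20.00
After 2 (month_end (apply 1% monthly interest)): balance=$2040.20 total_interest=$40.20
After 3 (year_end (apply 5% annual interest)): balance=$2142.21 total_interest=$142.21
After 4 (withdraw($50)): balance=$2092.21 total_interest=$142.21
After 5 (year_end (apply 5% annual interest)): balance=$2196.82 total_interest=$246.82
After 6 (year_end (apply 5% annual interest)): balance=$2306.66 total_interest=$356.66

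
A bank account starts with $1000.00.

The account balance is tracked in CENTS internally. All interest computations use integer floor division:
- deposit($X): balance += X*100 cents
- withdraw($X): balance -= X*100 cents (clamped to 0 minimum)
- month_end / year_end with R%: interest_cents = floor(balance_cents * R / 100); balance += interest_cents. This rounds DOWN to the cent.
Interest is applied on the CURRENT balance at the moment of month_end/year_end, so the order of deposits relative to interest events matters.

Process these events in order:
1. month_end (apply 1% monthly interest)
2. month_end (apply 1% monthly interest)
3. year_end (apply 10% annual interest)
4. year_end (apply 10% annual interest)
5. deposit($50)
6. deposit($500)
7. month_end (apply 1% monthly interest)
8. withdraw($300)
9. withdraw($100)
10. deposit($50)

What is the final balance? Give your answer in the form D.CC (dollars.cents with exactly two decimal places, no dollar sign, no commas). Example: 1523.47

After 1 (month_end (apply 1% monthly interest)): balance=$1010.00 total_interest=$10.00
After 2 (month_end (apply 1% monthly interest)): balance=$1020.10 total_interest=$20.10
After 3 (year_end (apply 10% annual interest)): balance=$1122.11 total_interest=$122.11
After 4 (year_end (apply 10% annual interest)): balance=$1234.32 total_interest=$234.32
After 5 (deposit($50)): balance=$1284.32 total_interest=$234.32
After 6 (deposit($500)): balance=$1784.32 total_interest=$234.32
After 7 (month_end (apply 1% monthly interest)): balance=$1802.16 total_interest=$252.16
After 8 (withdraw($300)): balance=$1502.16 total_interest=$252.16
After 9 (withdraw($100)): balance=$1402.16 total_interest=$252.16
After 10 (deposit($50)): balance=$1452.16 total_interest=$252.16

Answer: 1452.16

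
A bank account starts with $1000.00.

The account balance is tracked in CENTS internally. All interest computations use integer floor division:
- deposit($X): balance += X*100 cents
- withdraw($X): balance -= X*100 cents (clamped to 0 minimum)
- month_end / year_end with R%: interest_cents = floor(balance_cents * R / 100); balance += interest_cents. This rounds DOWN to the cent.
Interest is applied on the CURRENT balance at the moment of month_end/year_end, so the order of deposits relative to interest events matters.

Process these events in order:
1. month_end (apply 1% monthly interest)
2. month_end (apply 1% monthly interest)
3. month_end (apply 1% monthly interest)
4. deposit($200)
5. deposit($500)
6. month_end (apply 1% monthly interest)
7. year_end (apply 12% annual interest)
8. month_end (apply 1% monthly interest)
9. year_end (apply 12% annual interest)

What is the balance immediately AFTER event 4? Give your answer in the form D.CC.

Answer: 1230.30

Derivation:
After 1 (month_end (apply 1% monthly interest)): balance=$1010.00 total_interest=$10.00
After 2 (month_end (apply 1% monthly interest)): balance=$1020.10 total_interest=$20.10
After 3 (month_end (apply 1% monthly interest)): balance=$1030.30 total_interest=$30.30
After 4 (deposit($200)): balance=$1230.30 total_interest=$30.30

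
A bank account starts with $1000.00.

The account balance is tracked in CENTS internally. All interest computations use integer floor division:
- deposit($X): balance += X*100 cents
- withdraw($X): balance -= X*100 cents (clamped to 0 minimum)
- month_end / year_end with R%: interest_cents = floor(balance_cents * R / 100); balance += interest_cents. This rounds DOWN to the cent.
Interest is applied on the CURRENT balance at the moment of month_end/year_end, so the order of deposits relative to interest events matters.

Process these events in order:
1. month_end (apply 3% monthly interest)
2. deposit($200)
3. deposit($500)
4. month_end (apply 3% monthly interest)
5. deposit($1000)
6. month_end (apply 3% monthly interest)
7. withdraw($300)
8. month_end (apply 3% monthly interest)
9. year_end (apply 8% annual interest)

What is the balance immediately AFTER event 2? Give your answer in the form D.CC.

Answer: 1230.00

Derivation:
After 1 (month_end (apply 3% monthly interest)): balance=$1030.00 total_interest=$30.00
After 2 (deposit($200)): balance=$1230.00 total_interest=$30.00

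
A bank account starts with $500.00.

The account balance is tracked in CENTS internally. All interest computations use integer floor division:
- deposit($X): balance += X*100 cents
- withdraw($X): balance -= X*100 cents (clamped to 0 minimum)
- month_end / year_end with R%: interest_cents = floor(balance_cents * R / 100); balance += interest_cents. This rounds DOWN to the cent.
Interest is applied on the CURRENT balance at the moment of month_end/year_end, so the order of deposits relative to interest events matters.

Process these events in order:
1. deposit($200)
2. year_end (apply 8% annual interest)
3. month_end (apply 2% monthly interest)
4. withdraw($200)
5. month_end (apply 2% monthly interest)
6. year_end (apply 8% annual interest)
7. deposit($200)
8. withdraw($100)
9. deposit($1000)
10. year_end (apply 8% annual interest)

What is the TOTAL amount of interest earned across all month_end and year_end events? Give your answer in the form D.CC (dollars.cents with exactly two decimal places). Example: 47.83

After 1 (deposit($200)): balance=$700.00 total_interest=$0.00
After 2 (year_end (apply 8% annual interest)): balance=$756.00 total_interest=$56.00
After 3 (month_end (apply 2% monthly interest)): balance=$771.12 total_interest=$71.12
After 4 (withdraw($200)): balance=$571.12 total_interest=$71.12
After 5 (month_end (apply 2% monthly interest)): balance=$582.54 total_interest=$82.54
After 6 (year_end (apply 8% annual interest)): balance=$629.14 total_interest=$129.14
After 7 (deposit($200)): balance=$829.14 total_interest=$129.14
After 8 (withdraw($100)): balance=$729.14 total_interest=$129.14
After 9 (deposit($1000)): balance=$1729.14 total_interest=$129.14
After 10 (year_end (apply 8% annual interest)): balance=$1867.47 total_interest=$267.47

Answer: 267.47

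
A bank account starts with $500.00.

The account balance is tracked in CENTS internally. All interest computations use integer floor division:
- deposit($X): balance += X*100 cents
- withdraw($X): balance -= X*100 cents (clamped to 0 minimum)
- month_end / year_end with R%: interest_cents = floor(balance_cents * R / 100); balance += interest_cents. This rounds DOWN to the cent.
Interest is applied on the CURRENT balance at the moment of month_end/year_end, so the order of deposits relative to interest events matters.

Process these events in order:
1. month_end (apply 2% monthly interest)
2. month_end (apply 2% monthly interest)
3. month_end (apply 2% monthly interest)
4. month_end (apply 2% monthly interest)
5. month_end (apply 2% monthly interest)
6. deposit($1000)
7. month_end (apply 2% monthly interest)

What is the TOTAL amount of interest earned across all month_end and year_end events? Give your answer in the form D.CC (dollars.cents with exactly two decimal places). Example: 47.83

Answer: 83.07

Derivation:
After 1 (month_end (apply 2% monthly interest)): balance=$510.00 total_interest=$10.00
After 2 (month_end (apply 2% monthly interest)): balance=$520.20 total_interest=$20.20
After 3 (month_end (apply 2% monthly interest)): balance=$530.60 total_interest=$30.60
After 4 (month_end (apply 2% monthly interest)): balance=$541.21 total_interest=$41.21
After 5 (month_end (apply 2% monthly interest)): balance=$552.03 total_interest=$52.03
After 6 (deposit($1000)): balance=$1552.03 total_interest=$52.03
After 7 (month_end (apply 2% monthly interest)): balance=$1583.07 total_interest=$83.07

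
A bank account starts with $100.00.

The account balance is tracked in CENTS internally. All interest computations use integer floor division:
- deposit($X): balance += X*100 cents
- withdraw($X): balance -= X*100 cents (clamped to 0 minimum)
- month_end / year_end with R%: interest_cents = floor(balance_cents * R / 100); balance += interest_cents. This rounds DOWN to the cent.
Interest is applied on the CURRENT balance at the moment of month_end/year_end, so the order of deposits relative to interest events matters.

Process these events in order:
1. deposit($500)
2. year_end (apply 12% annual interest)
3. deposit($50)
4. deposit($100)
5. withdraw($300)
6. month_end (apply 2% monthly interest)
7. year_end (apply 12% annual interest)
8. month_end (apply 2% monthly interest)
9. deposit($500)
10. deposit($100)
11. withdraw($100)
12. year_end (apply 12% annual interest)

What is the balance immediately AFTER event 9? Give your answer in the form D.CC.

After 1 (deposit($500)): balance=$600.00 total_interest=$0.00
After 2 (year_end (apply 12% annual interest)): balance=$672.00 total_interest=$72.00
After 3 (deposit($50)): balance=$722.00 total_interest=$72.00
After 4 (deposit($100)): balance=$822.00 total_interest=$72.00
After 5 (withdraw($300)): balance=$522.00 total_interest=$72.00
After 6 (month_end (apply 2% monthly interest)): balance=$532.44 total_interest=$82.44
After 7 (year_end (apply 12% annual interest)): balance=$596.33 total_interest=$146.33
After 8 (month_end (apply 2% monthly interest)): balance=$608.25 total_interest=$158.25
After 9 (deposit($500)): balance=$1108.25 total_interest=$158.25

Answer: 1108.25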